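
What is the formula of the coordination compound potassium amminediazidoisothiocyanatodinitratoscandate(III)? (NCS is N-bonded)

Ligands: 2 nitrato (NO3, -1), 1 isothiocyanato (NCS, -1), 1 ammine (NH3, neutral), 2 azido (N3, -1). Ligand charge sum = -5.
With Sc in oxidation state +3, the complex ion is [Sc...]^2−.
Charge balance with potassium (+1) requires 1 complex ion per 2 potassium.

K2[Sc(N3)2(NCS)(NH3)(NO3)2]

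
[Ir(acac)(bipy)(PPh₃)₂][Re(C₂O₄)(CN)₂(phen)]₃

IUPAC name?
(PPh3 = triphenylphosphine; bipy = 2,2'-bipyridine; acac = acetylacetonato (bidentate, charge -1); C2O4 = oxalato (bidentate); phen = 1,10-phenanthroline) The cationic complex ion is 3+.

Both ions are complex: the cation is named first with the plain metal name, the anion second with the -ate form; each ion's ligands are alphabetised independently.
The complex cation is given as 3+; its ligand charges sum to -1, so Ir = +4.
With 3 anions per cation, each anion must be 3/3 = 1−.
Anion: ligand charges sum to -4; for the ion to be 1−, Re = +3.

(acetylacetonato)(2,2'-bipyridine)bis(triphenylphosphine)iridium(IV) dicyanooxalato(1,10-phenanthroline)rhenate(III)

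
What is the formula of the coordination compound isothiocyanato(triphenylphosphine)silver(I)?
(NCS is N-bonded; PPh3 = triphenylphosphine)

Ligands: 1 isothiocyanato (NCS, -1), 1 triphenylphosphine (PPh3, neutral). Ligand charge sum = -1.
With Ag in oxidation state +1, the complex ion is [Ag...].

[Ag(NCS)(PPh3)]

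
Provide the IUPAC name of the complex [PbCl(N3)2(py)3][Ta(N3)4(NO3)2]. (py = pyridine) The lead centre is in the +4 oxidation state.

diazidochlorotris(pyridine)lead(IV) tetraazidodinitratotantalate(V)

Pb is given as +4; the cation's ligand charges sum to -3, so the complex cation is 1+.
A 1:1 salt means the anion carries the equal and opposite charge, 1−.
Anion: ligand charges sum to -6; for the ion to be 1−, Ta = +5.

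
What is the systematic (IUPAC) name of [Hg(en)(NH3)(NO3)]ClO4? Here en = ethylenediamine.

The 1 perchlorate counter-ion carries a total charge of -1, so each complex ion is 1+.
Ligand charges: 1×ethylenediamine (neutral), 1×ammine (neutral), 1×nitrato (-1 each); total -1. So Hg + (-1) = 1+, giving Hg = +2.
Ligands are named alphabetically: ammine before ethylenediamine before nitrato.

ammine(ethylenediamine)nitratomercury(II) perchlorate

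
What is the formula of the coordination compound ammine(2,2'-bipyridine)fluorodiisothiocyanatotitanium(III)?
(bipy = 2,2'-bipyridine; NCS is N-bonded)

[Ti(bipy)F(NCS)2(NH3)]

Ligands: 1 ammine (NH3, neutral), 1 2,2'-bipyridine (bipy, neutral), 1 fluoro (F, -1), 2 isothiocyanato (NCS, -1). Ligand charge sum = -3.
With Ti in oxidation state +3, the complex ion is [Ti...].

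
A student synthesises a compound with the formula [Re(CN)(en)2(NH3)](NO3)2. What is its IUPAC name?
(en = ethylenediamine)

The 2 nitrate counter-ions carry a total charge of -2, so each complex ion is 2+.
Ligand charges: 1×ammine (neutral), 1×cyano (-1 each), 2×ethylenediamine (neutral); total -1. So Re + (-1) = 2+, giving Re = +3.
Ligands are named alphabetically: ammine before cyano before ethylenediamine.

amminecyanobis(ethylenediamine)rhenium(III) nitrate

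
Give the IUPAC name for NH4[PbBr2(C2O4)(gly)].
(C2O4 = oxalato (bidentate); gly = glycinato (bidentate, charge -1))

ammonium dibromo(glycinato)oxalatoplumbate(IV)

The 1 ammonium counter-ion carries a total charge of +1, so each complex ion is 1−.
Ligand charges: 1×oxalato (-2 each), 1×glycinato (-1 each), 2×bromo (-1 each); total -5. So Pb + (-5) = 1−, giving Pb = +4.
Ligands are named alphabetically: bromo before glycinato before oxalato.
The complex ion is anionic, so lead takes the -ate form plumbate(IV).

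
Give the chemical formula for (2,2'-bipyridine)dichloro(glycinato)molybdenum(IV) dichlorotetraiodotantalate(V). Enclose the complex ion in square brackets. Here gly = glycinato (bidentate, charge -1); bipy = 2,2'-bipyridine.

[Mo(bipy)Cl2(gly)][TaCl2I4]

Cation [Mo…]: ligand charges -3, Mo(IV) ⇒ ion charge 1+.
Anion [Ta…]: ligand charges -6, Ta(V) ⇒ ion charge 1−.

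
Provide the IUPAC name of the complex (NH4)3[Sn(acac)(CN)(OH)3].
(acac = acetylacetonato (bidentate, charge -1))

The 3 ammonium counter-ions carry a total charge of +3, so each complex ion is 3−.
Ligand charges: 1×acetylacetonato (-1 each), 3×hydroxo (-1 each), 1×cyano (-1 each); total -5. So Sn + (-5) = 3−, giving Sn = +2.
The complex ion is anionic, so tin takes the -ate form stannate(II).

ammonium (acetylacetonato)cyanotrihydroxostannate(II)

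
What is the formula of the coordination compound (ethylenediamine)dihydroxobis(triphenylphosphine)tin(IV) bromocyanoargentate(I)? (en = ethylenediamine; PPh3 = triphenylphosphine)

[Sn(en)(OH)2(PPh3)2][AgBr(CN)]2

Cation [Sn…]: ligand charges -2, Sn(IV) ⇒ ion charge 2+.
Anion [Ag…]: ligand charges -2, Ag(I) ⇒ ion charge 1−.
One 2+ cation requires 2 of the 1− anion.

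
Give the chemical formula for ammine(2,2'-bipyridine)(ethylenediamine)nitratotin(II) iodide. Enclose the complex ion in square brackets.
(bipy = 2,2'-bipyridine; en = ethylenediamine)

[Sn(bipy)(en)(NH3)(NO3)]I

Ligands: 1 2,2'-bipyridine (bipy, neutral), 1 ethylenediamine (en, neutral), 1 ammine (NH3, neutral), 1 nitrato (NO3, -1). Ligand charge sum = -1.
Charge balance with iodide (-1) requires 1 complex ion per 1 iodide.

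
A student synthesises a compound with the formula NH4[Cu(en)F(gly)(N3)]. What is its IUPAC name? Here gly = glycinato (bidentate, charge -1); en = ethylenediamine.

ammonium azido(ethylenediamine)fluoro(glycinato)cuprate(II)

The 1 ammonium counter-ion carries a total charge of +1, so each complex ion is 1−.
Ligand charges: 1×fluoro (-1 each), 1×glycinato (-1 each), 1×azido (-1 each), 1×ethylenediamine (neutral); total -3. So Cu + (-3) = 1−, giving Cu = +2.
The complex ion is anionic, so copper takes the -ate form cuprate(II).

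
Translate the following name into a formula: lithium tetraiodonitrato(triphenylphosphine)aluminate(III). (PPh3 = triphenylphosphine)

Li2[AlI4(NO3)(PPh3)]

Ligands: 1 triphenylphosphine (PPh3, neutral), 4 iodo (I, -1), 1 nitrato (NO3, -1). Ligand charge sum = -5.
With Al in oxidation state +3, the complex ion is [Al...]^2−.
Charge balance with lithium (+1) requires 1 complex ion per 2 lithium.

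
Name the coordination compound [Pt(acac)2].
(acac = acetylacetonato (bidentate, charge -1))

There is no counter-ion, so the complex is neutral overall.
Ligand charges: 2×acetylacetonato (-1 each); total -2. So Pt + (-2) = 0, giving Pt = +2.

bis(acetylacetonato)platinum(II)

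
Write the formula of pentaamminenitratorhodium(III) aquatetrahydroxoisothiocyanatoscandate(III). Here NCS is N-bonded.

Cation [Rh…]: ligand charges -1, Rh(III) ⇒ ion charge 2+.
Anion [Sc…]: ligand charges -5, Sc(III) ⇒ ion charge 2−.
One 2+ cation balances one 2− anion.

[Rh(NH3)5(NO3)][Sc(H2O)(NCS)(OH)4]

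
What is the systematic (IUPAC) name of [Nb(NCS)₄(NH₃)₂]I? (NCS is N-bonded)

The 1 iodide counter-ion carries a total charge of -1, so each complex ion is 1+.
Ligand charges: 4×isothiocyanato (-1 each), 2×ammine (neutral); total -4. So Nb + (-4) = 1+, giving Nb = +5.
Ligands are named alphabetically: ammine before isothiocyanato.

diamminetetraisothiocyanatoniobium(V) iodide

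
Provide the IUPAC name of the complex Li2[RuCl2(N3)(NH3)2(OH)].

lithium diammineazidodichlorohydroxoruthenate(II)

The 2 lithium counter-ions carry a total charge of +2, so each complex ion is 2−.
Ligand charges: 1×hydroxo (-1 each), 1×azido (-1 each), 2×ammine (neutral), 2×chloro (-1 each); total -4. So Ru + (-4) = 2−, giving Ru = +2.
Ligands are named alphabetically: ammine before azido before chloro before hydroxo.
The complex ion is anionic, so ruthenium takes the -ate form ruthenate(II).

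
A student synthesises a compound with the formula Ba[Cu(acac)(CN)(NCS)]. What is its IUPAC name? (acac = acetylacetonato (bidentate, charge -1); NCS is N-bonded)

barium (acetylacetonato)cyanoisothiocyanatocuprate(I)

The 1 barium counter-ion carries a total charge of +2, so each complex ion is 2−.
Ligand charges: 1×acetylacetonato (-1 each), 1×cyano (-1 each), 1×isothiocyanato (-1 each); total -3. So Cu + (-3) = 2−, giving Cu = +1.
The complex ion is anionic, so copper takes the -ate form cuprate(I).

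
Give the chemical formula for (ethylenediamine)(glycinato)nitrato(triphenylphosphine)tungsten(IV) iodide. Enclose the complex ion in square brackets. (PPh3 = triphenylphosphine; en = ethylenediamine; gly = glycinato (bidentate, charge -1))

[W(en)(gly)(NO3)(PPh3)]I2

Ligands: 1 nitrato (NO3, -1), 1 triphenylphosphine (PPh3, neutral), 1 ethylenediamine (en, neutral), 1 glycinato (gly, -1). Ligand charge sum = -2.
With W in oxidation state +4, the complex ion is [W...]^2+.
Charge balance with iodide (-1) requires 1 complex ion per 2 iodide.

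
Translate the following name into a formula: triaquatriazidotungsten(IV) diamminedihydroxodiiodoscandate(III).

[W(H2O)3(N3)3][ScI2(NH3)2(OH)2]

Cation [W…]: ligand charges -3, W(IV) ⇒ ion charge 1+.
Anion [Sc…]: ligand charges -4, Sc(III) ⇒ ion charge 1−.
One 1+ cation balances one 1− anion.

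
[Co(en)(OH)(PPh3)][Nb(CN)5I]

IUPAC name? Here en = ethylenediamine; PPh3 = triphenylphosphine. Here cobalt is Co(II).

Both ions are complex: the cation is named first with the plain metal name, the anion second with the -ate form; each ion's ligands are alphabetised independently.
Co is given as +2; the cation's ligand charges sum to -1, so the complex cation is 1+.
A 1:1 salt means the anion carries the equal and opposite charge, 1−.
Anion: ligand charges sum to -6; for the ion to be 1−, Nb = +5.

(ethylenediamine)hydroxo(triphenylphosphine)cobalt(II) pentacyanoiodoniobate(V)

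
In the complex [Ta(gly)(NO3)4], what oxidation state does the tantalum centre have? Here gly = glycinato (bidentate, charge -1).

+5

No counter-ion: the bracketed complex is neutral.
Ligand charges: 1×gly = -1; 4×NO3 = -4; sum -5.
Ta + (-5) = 0 ⇒ Ta is +5.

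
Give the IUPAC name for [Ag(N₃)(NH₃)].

ammineazidosilver(I)

There is no counter-ion, so the complex is neutral overall.
Ligand charges: 1×azido (-1 each), 1×ammine (neutral); total -1. So Ag + (-1) = 0, giving Ag = +1.
Ligands are named alphabetically: ammine before azido.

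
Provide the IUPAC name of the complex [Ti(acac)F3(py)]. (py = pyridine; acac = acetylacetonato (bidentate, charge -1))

(acetylacetonato)trifluoro(pyridine)titanium(IV)

There is no counter-ion, so the complex is neutral overall.
Ligand charges: 1×pyridine (neutral), 3×fluoro (-1 each), 1×acetylacetonato (-1 each); total -4. So Ti + (-4) = 0, giving Ti = +4.
Ligands are named alphabetically: acetylacetonato before fluoro before pyridine.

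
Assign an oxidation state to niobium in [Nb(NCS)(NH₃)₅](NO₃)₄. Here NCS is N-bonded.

+5

4 nitrate outside the brackets (-1 each) → the complex ion is 4+.
Ligand charges: 5×NH3 neutral; 1×NCS = -1; sum -1.
Nb + (-1) = 4+ ⇒ Nb is +5.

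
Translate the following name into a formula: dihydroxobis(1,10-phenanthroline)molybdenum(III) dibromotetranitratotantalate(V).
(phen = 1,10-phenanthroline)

[Mo(OH)2(phen)2][TaBr2(NO3)4]

Cation [Mo…]: ligand charges -2, Mo(III) ⇒ ion charge 1+.
Anion [Ta…]: ligand charges -6, Ta(V) ⇒ ion charge 1−.
One 1+ cation balances one 1− anion.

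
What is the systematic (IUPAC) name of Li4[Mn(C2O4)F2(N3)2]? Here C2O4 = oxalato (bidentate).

The 4 lithium counter-ions carry a total charge of +4, so each complex ion is 4−.
Ligand charges: 1×oxalato (-2 each), 2×azido (-1 each), 2×fluoro (-1 each); total -6. So Mn + (-6) = 4−, giving Mn = +2.
The complex ion is anionic, so manganese takes the -ate form manganate(II).

lithium diazidodifluorooxalatomanganate(II)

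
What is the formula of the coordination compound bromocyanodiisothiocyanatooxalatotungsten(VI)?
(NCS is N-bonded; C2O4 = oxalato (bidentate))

Ligands: 1 cyano (CN, -1), 2 isothiocyanato (NCS, -1), 1 bromo (Br, -1), 1 oxalato (C2O4, -2). Ligand charge sum = -6.
With W in oxidation state +6, the complex ion is [W...].

[WBr(C2O4)(CN)(NCS)2]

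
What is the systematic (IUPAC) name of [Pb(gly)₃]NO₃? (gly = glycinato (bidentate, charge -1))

The 1 nitrate counter-ion carries a total charge of -1, so each complex ion is 1+.
Ligand charges: 3×glycinato (-1 each); total -3. So Pb + (-3) = 1+, giving Pb = +4.

tris(glycinato)lead(IV) nitrate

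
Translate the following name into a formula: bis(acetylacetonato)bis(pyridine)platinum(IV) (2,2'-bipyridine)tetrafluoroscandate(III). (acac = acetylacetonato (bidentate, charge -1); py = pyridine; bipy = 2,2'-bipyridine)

Cation [Pt…]: ligand charges -2, Pt(IV) ⇒ ion charge 2+.
Anion [Sc…]: ligand charges -4, Sc(III) ⇒ ion charge 1−.

[Pt(acac)2(py)2][Sc(bipy)F4]2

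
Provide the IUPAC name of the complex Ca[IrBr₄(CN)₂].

calcium tetrabromodicyanoiridate(IV)

The 1 calcium counter-ion carries a total charge of +2, so each complex ion is 2−.
Ligand charges: 2×cyano (-1 each), 4×bromo (-1 each); total -6. So Ir + (-6) = 2−, giving Ir = +4.
The complex ion is anionic, so iridium takes the -ate form iridate(IV).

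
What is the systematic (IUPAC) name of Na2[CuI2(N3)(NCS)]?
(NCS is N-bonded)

The 2 sodium counter-ions carry a total charge of +2, so each complex ion is 2−.
Ligand charges: 2×iodo (-1 each), 1×azido (-1 each), 1×isothiocyanato (-1 each); total -4. So Cu + (-4) = 2−, giving Cu = +2.
Ligands are named alphabetically: azido before iodo before isothiocyanato.
The complex ion is anionic, so copper takes the -ate form cuprate(II).

sodium azidodiiodoisothiocyanatocuprate(II)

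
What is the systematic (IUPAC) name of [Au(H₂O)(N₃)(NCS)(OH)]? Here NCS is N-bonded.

aquaazidohydroxoisothiocyanatogold(III)

There is no counter-ion, so the complex is neutral overall.
Ligand charges: 1×hydroxo (-1 each), 1×isothiocyanato (-1 each), 1×aqua (neutral), 1×azido (-1 each); total -3. So Au + (-3) = 0, giving Au = +3.
Ligands are named alphabetically: aqua before azido before hydroxo before isothiocyanato.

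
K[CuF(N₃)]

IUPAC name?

The 1 potassium counter-ion carries a total charge of +1, so each complex ion is 1−.
Ligand charges: 1×fluoro (-1 each), 1×azido (-1 each); total -2. So Cu + (-2) = 1−, giving Cu = +1.
The complex ion is anionic, so copper takes the -ate form cuprate(I).

potassium azidofluorocuprate(I)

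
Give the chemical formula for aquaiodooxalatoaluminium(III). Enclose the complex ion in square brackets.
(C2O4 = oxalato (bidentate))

[Al(C2O4)(H2O)I]

Ligands: 1 oxalato (C2O4, -2), 1 aqua (H2O, neutral), 1 iodo (I, -1). Ligand charge sum = -3.
With Al in oxidation state +3, the complex ion is [Al...].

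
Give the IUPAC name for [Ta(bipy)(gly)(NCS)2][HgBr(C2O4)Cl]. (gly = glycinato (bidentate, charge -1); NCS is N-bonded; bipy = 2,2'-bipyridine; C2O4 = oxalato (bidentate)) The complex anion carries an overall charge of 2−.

The complex anion is given as 2−; its ligand charges sum to -4, so Hg = +2.
A 1:1 salt means the cation carries the equal and opposite charge, 2+.
Cation: ligand charges sum to -3; for the ion to be 2+, Ta = +5.

(2,2'-bipyridine)(glycinato)diisothiocyanatotantalum(V) bromochlorooxalatomercurate(II)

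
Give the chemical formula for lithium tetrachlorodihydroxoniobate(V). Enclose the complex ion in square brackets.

Li[NbCl4(OH)2]

Ligands: 2 hydroxo (OH, -1), 4 chloro (Cl, -1). Ligand charge sum = -6.
With Nb in oxidation state +5, the complex ion is [Nb...]^1−.
Charge balance with lithium (+1) requires 1 complex ion per 1 lithium.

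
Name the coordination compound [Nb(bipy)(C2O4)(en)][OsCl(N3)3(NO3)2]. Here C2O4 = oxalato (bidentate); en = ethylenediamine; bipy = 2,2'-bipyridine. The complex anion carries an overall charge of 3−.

Both ions are complex: the cation is named first with the plain metal name, the anion second with the -ate form; each ion's ligands are alphabetised independently.
The complex anion is given as 3−; its ligand charges sum to -6, so Os = +3.
A 1:1 salt means the cation carries the equal and opposite charge, 3+.
Cation: ligand charges sum to -2; for the ion to be 3+, Nb = +5.

(2,2'-bipyridine)(ethylenediamine)oxalatoniobium(V) triazidochlorodinitratoosmate(III)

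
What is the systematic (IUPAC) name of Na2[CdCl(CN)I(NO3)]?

The 2 sodium counter-ions carry a total charge of +2, so each complex ion is 2−.
Ligand charges: 1×chloro (-1 each), 1×cyano (-1 each), 1×nitrato (-1 each), 1×iodo (-1 each); total -4. So Cd + (-4) = 2−, giving Cd = +2.
The complex ion is anionic, so cadmium takes the -ate form cadmate(II).

sodium chlorocyanoiodonitratocadmate(II)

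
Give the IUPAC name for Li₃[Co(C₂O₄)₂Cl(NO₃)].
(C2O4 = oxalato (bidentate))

The 3 lithium counter-ions carry a total charge of +3, so each complex ion is 3−.
Ligand charges: 2×oxalato (-2 each), 1×nitrato (-1 each), 1×chloro (-1 each); total -6. So Co + (-6) = 3−, giving Co = +3.
Ligands are named alphabetically: chloro before nitrato before oxalato.
The complex ion is anionic, so cobalt takes the -ate form cobaltate(III).

lithium chloronitratodioxalatocobaltate(III)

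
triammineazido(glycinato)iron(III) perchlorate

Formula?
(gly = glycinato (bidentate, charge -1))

Ligands: 1 azido (N3, -1), 1 glycinato (gly, -1), 3 ammine (NH3, neutral). Ligand charge sum = -2.
With Fe in oxidation state +3, the complex ion is [Fe...]^1+.
Charge balance with perchlorate (-1) requires 1 complex ion per 1 perchlorate.

[Fe(gly)(N3)(NH3)3]ClO4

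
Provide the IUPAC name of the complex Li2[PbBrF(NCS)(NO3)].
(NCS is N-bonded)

The 2 lithium counter-ions carry a total charge of +2, so each complex ion is 2−.
Ligand charges: 1×fluoro (-1 each), 1×isothiocyanato (-1 each), 1×bromo (-1 each), 1×nitrato (-1 each); total -4. So Pb + (-4) = 2−, giving Pb = +2.
Ligands are named alphabetically: bromo before fluoro before isothiocyanato before nitrato.
The complex ion is anionic, so lead takes the -ate form plumbate(II).

lithium bromofluoroisothiocyanatonitratoplumbate(II)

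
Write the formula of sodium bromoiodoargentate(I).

Na[AgBrI]

Ligands: 1 bromo (Br, -1), 1 iodo (I, -1). Ligand charge sum = -2.
With Ag in oxidation state +1, the complex ion is [Ag...]^1−.
Charge balance with sodium (+1) requires 1 complex ion per 1 sodium.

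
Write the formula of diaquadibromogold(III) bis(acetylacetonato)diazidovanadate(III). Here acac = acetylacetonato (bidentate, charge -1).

Cation [Au…]: ligand charges -2, Au(III) ⇒ ion charge 1+.
Anion [V…]: ligand charges -4, V(III) ⇒ ion charge 1−.
One 1+ cation balances one 1− anion.

[AuBr2(H2O)2][V(acac)2(N3)2]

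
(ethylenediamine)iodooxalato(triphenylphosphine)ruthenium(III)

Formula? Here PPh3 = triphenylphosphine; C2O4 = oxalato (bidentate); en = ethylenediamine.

Ligands: 1 iodo (I, -1), 1 triphenylphosphine (PPh3, neutral), 1 oxalato (C2O4, -2), 1 ethylenediamine (en, neutral). Ligand charge sum = -3.
With Ru in oxidation state +3, the complex ion is [Ru...].

[Ru(C2O4)(en)I(PPh3)]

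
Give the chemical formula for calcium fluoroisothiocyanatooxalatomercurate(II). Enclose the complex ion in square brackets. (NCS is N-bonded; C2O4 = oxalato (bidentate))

Ligands: 1 isothiocyanato (NCS, -1), 1 oxalato (C2O4, -2), 1 fluoro (F, -1). Ligand charge sum = -4.
With Hg in oxidation state +2, the complex ion is [Hg...]^2−.
Charge balance with calcium (+2) requires 1 complex ion per 1 calcium.

Ca[Hg(C2O4)F(NCS)]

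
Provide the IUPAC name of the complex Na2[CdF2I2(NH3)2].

The 2 sodium counter-ions carry a total charge of +2, so each complex ion is 2−.
Ligand charges: 2×fluoro (-1 each), 2×iodo (-1 each), 2×ammine (neutral); total -4. So Cd + (-4) = 2−, giving Cd = +2.
Ligands are named alphabetically: ammine before fluoro before iodo.
The complex ion is anionic, so cadmium takes the -ate form cadmate(II).

sodium diamminedifluorodiiodocadmate(II)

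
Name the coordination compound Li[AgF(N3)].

The 1 lithium counter-ion carries a total charge of +1, so each complex ion is 1−.
Ligand charges: 1×azido (-1 each), 1×fluoro (-1 each); total -2. So Ag + (-2) = 1−, giving Ag = +1.
The complex ion is anionic, so silver takes the -ate form argentate(I).

lithium azidofluoroargentate(I)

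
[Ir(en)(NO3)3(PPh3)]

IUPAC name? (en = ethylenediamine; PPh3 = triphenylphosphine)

(ethylenediamine)trinitrato(triphenylphosphine)iridium(III)

There is no counter-ion, so the complex is neutral overall.
Ligand charges: 1×ethylenediamine (neutral), 1×triphenylphosphine (neutral), 3×nitrato (-1 each); total -3. So Ir + (-3) = 0, giving Ir = +3.
Ligands are named alphabetically: ethylenediamine before nitrato before triphenylphosphine.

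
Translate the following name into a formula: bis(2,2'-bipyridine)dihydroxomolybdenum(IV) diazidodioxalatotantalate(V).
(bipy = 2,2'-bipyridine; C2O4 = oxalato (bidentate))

Cation [Mo…]: ligand charges -2, Mo(IV) ⇒ ion charge 2+.
Anion [Ta…]: ligand charges -6, Ta(V) ⇒ ion charge 1−.
One 2+ cation requires 2 of the 1− anion.

[Mo(bipy)2(OH)2][Ta(C2O4)2(N3)2]2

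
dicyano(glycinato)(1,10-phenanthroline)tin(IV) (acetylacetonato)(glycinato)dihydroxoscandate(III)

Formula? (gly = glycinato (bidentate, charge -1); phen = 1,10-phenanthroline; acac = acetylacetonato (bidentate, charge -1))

[Sn(CN)2(gly)(phen)][Sc(acac)(gly)(OH)2]

Cation [Sn…]: ligand charges -3, Sn(IV) ⇒ ion charge 1+.
Anion [Sc…]: ligand charges -4, Sc(III) ⇒ ion charge 1−.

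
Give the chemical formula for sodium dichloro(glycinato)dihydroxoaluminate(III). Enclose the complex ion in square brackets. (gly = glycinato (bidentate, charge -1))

Na2[AlCl2(gly)(OH)2]

Ligands: 2 hydroxo (OH, -1), 2 chloro (Cl, -1), 1 glycinato (gly, -1). Ligand charge sum = -5.
Charge balance with sodium (+1) requires 1 complex ion per 2 sodium.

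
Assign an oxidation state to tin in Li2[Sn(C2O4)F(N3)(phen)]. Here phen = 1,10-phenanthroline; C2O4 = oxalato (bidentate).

2 lithium outside the brackets (+1 each) → the complex ion is 2−.
Ligand charges: 1×N3 = -1; 1×F = -1; 1×phen neutral; 1×C2O4 = -2; sum -4.
Sn + (-4) = 2− ⇒ Sn is +2.

+2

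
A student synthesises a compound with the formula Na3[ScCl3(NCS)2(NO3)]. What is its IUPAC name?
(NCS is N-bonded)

The 3 sodium counter-ions carry a total charge of +3, so each complex ion is 3−.
Ligand charges: 1×nitrato (-1 each), 3×chloro (-1 each), 2×isothiocyanato (-1 each); total -6. So Sc + (-6) = 3−, giving Sc = +3.
The complex ion is anionic, so scandium takes the -ate form scandate(III).

sodium trichlorodiisothiocyanatonitratoscandate(III)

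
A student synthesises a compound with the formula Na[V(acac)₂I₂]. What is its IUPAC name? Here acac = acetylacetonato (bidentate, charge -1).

sodium bis(acetylacetonato)diiodovanadate(III)

The 1 sodium counter-ion carries a total charge of +1, so each complex ion is 1−.
Ligand charges: 2×acetylacetonato (-1 each), 2×iodo (-1 each); total -4. So V + (-4) = 1−, giving V = +3.
The complex ion is anionic, so vanadium takes the -ate form vanadate(III).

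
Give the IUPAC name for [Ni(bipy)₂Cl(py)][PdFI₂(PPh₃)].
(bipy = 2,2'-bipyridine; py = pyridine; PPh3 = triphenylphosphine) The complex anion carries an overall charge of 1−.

Both ions are complex: the cation is named first with the plain metal name, the anion second with the -ate form; each ion's ligands are alphabetised independently.
The complex anion is given as 1−; its ligand charges sum to -3, so Pd = +2.
A 1:1 salt means the cation carries the equal and opposite charge, 1+.
Cation: ligand charges sum to -1; for the ion to be 1+, Ni = +2.

bis(2,2'-bipyridine)chloro(pyridine)nickel(II) fluorodiiodo(triphenylphosphine)palladate(II)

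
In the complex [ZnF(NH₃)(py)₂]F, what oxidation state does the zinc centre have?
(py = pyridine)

+2

1 fluoride outside the brackets (-1 each) → the complex ion is 1+.
Ligand charges: 1×NH3 neutral; 1×F = -1; 2×py neutral; sum -1.
Zn + (-1) = 1+ ⇒ Zn is +2.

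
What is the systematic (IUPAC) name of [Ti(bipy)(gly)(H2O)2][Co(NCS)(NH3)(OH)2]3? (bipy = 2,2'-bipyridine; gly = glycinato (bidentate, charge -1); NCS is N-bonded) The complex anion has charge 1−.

The complex anion is given as 1−; its ligand charges sum to -3, so Co = +2.
With 3 anions per cation, the cation must be 3×1 = 3+.
Cation: ligand charges sum to -1; for the ion to be 3+, Ti = +4.

diaqua(2,2'-bipyridine)(glycinato)titanium(IV) amminedihydroxoisothiocyanatocobaltate(II)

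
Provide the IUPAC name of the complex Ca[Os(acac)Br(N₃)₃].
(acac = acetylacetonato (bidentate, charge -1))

calcium (acetylacetonato)triazidobromoosmate(III)

The 1 calcium counter-ion carries a total charge of +2, so each complex ion is 2−.
Ligand charges: 1×bromo (-1 each), 3×azido (-1 each), 1×acetylacetonato (-1 each); total -5. So Os + (-5) = 2−, giving Os = +3.
Ligands are named alphabetically: acetylacetonato before azido before bromo.
The complex ion is anionic, so osmium takes the -ate form osmate(III).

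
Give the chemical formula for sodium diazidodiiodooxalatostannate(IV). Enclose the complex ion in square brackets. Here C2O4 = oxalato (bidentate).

Na2[Sn(C2O4)I2(N3)2]

Ligands: 1 oxalato (C2O4, -2), 2 azido (N3, -1), 2 iodo (I, -1). Ligand charge sum = -6.
With Sn in oxidation state +4, the complex ion is [Sn...]^2−.
Charge balance with sodium (+1) requires 1 complex ion per 2 sodium.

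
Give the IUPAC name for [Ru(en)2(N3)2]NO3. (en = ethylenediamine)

diazidobis(ethylenediamine)ruthenium(III) nitrate

The 1 nitrate counter-ion carries a total charge of -1, so each complex ion is 1+.
Ligand charges: 2×ethylenediamine (neutral), 2×azido (-1 each); total -2. So Ru + (-2) = 1+, giving Ru = +3.
Ligands are named alphabetically: azido before ethylenediamine.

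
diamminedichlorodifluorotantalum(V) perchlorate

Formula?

Ligands: 2 fluoro (F, -1), 2 chloro (Cl, -1), 2 ammine (NH3, neutral). Ligand charge sum = -4.
With Ta in oxidation state +5, the complex ion is [Ta...]^1+.
Charge balance with perchlorate (-1) requires 1 complex ion per 1 perchlorate.

[TaCl2F2(NH3)2]ClO4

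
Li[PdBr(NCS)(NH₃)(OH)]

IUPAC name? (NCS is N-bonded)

The 1 lithium counter-ion carries a total charge of +1, so each complex ion is 1−.
Ligand charges: 1×ammine (neutral), 1×bromo (-1 each), 1×hydroxo (-1 each), 1×isothiocyanato (-1 each); total -3. So Pd + (-3) = 1−, giving Pd = +2.
Ligands are named alphabetically: ammine before bromo before hydroxo before isothiocyanato.
The complex ion is anionic, so palladium takes the -ate form palladate(II).

lithium amminebromohydroxoisothiocyanatopalladate(II)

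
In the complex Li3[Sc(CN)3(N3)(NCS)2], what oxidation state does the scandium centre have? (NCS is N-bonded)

+3

3 lithium outside the brackets (+1 each) → the complex ion is 3−.
Ligand charges: 3×CN = -3; 2×NCS = -2; 1×N3 = -1; sum -6.
Sc + (-6) = 3− ⇒ Sc is +3.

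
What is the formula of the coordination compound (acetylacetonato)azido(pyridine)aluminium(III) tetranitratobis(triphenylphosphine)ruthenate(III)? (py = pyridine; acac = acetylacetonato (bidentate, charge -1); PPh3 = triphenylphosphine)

Cation [Al…]: ligand charges -2, Al(III) ⇒ ion charge 1+.
Anion [Ru…]: ligand charges -4, Ru(III) ⇒ ion charge 1−.
One 1+ cation balances one 1− anion.

[Al(acac)(N3)(py)][Ru(NO3)4(PPh3)2]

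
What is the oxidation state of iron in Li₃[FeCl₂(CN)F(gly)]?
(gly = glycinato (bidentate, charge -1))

3 lithium outside the brackets (+1 each) → the complex ion is 3−.
Ligand charges: 2×Cl = -2; 1×gly = -1; 1×F = -1; 1×CN = -1; sum -5.
Fe + (-5) = 3− ⇒ Fe is +2.

+2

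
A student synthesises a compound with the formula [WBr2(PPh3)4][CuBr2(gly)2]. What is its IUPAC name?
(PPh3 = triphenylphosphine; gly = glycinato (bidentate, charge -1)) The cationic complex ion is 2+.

Both ions are complex: the cation is named first with the plain metal name, the anion second with the -ate form; each ion's ligands are alphabetised independently.
The complex cation is given as 2+; its ligand charges sum to -2, so W = +4.
A 1:1 salt means the anion carries the equal and opposite charge, 2−.
Anion: ligand charges sum to -4; for the ion to be 2−, Cu = +2.

dibromotetrakis(triphenylphosphine)tungsten(IV) dibromobis(glycinato)cuprate(II)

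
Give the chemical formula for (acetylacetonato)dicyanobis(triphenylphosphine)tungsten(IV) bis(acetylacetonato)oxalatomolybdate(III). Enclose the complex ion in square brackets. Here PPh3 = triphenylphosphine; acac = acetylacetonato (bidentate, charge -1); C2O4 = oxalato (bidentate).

Cation [W…]: ligand charges -3, W(IV) ⇒ ion charge 1+.
Anion [Mo…]: ligand charges -4, Mo(III) ⇒ ion charge 1−.

[W(acac)(CN)2(PPh3)2][Mo(acac)2(C2O4)]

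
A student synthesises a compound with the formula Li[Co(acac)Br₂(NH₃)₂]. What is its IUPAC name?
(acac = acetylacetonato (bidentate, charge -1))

lithium (acetylacetonato)diamminedibromocobaltate(II)

The 1 lithium counter-ion carries a total charge of +1, so each complex ion is 1−.
Ligand charges: 2×bromo (-1 each), 2×ammine (neutral), 1×acetylacetonato (-1 each); total -3. So Co + (-3) = 1−, giving Co = +2.
The complex ion is anionic, so cobalt takes the -ate form cobaltate(II).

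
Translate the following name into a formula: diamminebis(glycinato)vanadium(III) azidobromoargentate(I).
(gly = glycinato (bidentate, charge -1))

[V(gly)2(NH3)2][AgBr(N3)]

Cation [V…]: ligand charges -2, V(III) ⇒ ion charge 1+.
Anion [Ag…]: ligand charges -2, Ag(I) ⇒ ion charge 1−.
One 1+ cation balances one 1− anion.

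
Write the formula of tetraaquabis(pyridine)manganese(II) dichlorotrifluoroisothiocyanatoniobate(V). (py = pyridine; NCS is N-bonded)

Cation [Mn…]: ligand charges 0, Mn(II) ⇒ ion charge 2+.
Anion [Nb…]: ligand charges -6, Nb(V) ⇒ ion charge 1−.
One 2+ cation requires 2 of the 1− anion.

[Mn(H2O)4(py)2][NbCl2F3(NCS)]2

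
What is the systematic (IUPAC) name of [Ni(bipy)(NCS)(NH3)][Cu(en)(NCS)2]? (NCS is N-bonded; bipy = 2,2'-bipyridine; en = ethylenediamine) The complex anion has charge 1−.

Both ions are complex: the cation is named first with the plain metal name, the anion second with the -ate form; each ion's ligands are alphabetised independently.
The complex anion is given as 1−; its ligand charges sum to -2, so Cu = +1.
A 1:1 salt means the cation carries the equal and opposite charge, 1+.
Cation: ligand charges sum to -1; for the ion to be 1+, Ni = +2.

ammine(2,2'-bipyridine)isothiocyanatonickel(II) (ethylenediamine)diisothiocyanatocuprate(I)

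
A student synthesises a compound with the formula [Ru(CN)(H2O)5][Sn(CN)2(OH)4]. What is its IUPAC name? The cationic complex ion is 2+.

pentaaquacyanoruthenium(III) dicyanotetrahydroxostannate(IV)

The complex cation is given as 2+; its ligand charges sum to -1, so Ru = +3.
A 1:1 salt means the anion carries the equal and opposite charge, 2−.
Anion: ligand charges sum to -6; for the ion to be 2−, Sn = +4.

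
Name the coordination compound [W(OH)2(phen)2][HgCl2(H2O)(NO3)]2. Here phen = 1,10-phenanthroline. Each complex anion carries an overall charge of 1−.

dihydroxobis(1,10-phenanthroline)tungsten(IV) aquadichloronitratomercurate(II)

The complex anion is given as 1−; its ligand charges sum to -3, so Hg = +2.
With 2 anions per cation, the cation must be 2×1 = 2+.
Cation: ligand charges sum to -2; for the ion to be 2+, W = +4.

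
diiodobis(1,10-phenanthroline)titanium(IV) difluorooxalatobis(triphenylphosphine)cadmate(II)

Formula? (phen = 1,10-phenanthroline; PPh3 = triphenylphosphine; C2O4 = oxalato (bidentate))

Cation [Ti…]: ligand charges -2, Ti(IV) ⇒ ion charge 2+.
Anion [Cd…]: ligand charges -4, Cd(II) ⇒ ion charge 2−.
One 2+ cation balances one 2− anion.

[TiI2(phen)2][Cd(C2O4)F2(PPh3)2]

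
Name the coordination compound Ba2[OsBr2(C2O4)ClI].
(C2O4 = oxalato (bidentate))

The 2 barium counter-ions carry a total charge of +4, so each complex ion is 4−.
Ligand charges: 1×oxalato (-2 each), 1×iodo (-1 each), 2×bromo (-1 each), 1×chloro (-1 each); total -6. So Os + (-6) = 4−, giving Os = +2.
Ligands are named alphabetically: bromo before chloro before iodo before oxalato.
The complex ion is anionic, so osmium takes the -ate form osmate(II).

barium dibromochloroiodooxalatoosmate(II)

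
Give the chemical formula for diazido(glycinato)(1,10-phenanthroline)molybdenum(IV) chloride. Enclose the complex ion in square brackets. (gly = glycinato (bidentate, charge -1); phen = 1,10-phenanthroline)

[Mo(gly)(N3)2(phen)]Cl

Ligands: 1 glycinato (gly, -1), 2 azido (N3, -1), 1 1,10-phenanthroline (phen, neutral). Ligand charge sum = -3.
Charge balance with chloride (-1) requires 1 complex ion per 1 chloride.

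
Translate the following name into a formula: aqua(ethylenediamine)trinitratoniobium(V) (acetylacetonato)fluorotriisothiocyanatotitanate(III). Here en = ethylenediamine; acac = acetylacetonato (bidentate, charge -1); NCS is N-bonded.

Cation [Nb…]: ligand charges -3, Nb(V) ⇒ ion charge 2+.
Anion [Ti…]: ligand charges -5, Ti(III) ⇒ ion charge 2−.

[Nb(en)(H2O)(NO3)3][Ti(acac)F(NCS)3]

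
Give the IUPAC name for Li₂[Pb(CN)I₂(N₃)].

lithium azidocyanodiiodoplumbate(II)

The 2 lithium counter-ions carry a total charge of +2, so each complex ion is 2−.
Ligand charges: 2×iodo (-1 each), 1×cyano (-1 each), 1×azido (-1 each); total -4. So Pb + (-4) = 2−, giving Pb = +2.
The complex ion is anionic, so lead takes the -ate form plumbate(II).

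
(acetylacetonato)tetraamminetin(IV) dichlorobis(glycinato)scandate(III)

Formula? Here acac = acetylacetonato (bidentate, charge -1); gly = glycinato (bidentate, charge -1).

Cation [Sn…]: ligand charges -1, Sn(IV) ⇒ ion charge 3+.
Anion [Sc…]: ligand charges -4, Sc(III) ⇒ ion charge 1−.
One 3+ cation requires 3 of the 1− anion.

[Sn(acac)(NH3)4][ScCl2(gly)2]3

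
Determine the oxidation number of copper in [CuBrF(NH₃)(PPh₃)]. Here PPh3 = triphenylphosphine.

No counter-ion: the bracketed complex is neutral.
Ligand charges: 1×F = -1; 1×PPh3 neutral; 1×NH3 neutral; 1×Br = -1; sum -2.
Cu + (-2) = 0 ⇒ Cu is +2.

+2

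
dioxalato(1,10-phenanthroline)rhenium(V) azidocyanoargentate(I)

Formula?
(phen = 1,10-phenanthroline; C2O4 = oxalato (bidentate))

Cation [Re…]: ligand charges -4, Re(V) ⇒ ion charge 1+.
Anion [Ag…]: ligand charges -2, Ag(I) ⇒ ion charge 1−.

[Re(C2O4)2(phen)][Ag(CN)(N3)]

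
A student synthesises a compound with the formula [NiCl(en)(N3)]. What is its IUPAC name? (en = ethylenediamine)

There is no counter-ion, so the complex is neutral overall.
Ligand charges: 1×azido (-1 each), 1×ethylenediamine (neutral), 1×chloro (-1 each); total -2. So Ni + (-2) = 0, giving Ni = +2.
Ligands are named alphabetically: azido before chloro before ethylenediamine.

azidochloro(ethylenediamine)nickel(II)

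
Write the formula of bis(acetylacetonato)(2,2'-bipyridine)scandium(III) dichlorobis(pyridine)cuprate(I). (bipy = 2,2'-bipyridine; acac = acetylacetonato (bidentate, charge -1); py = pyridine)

Cation [Sc…]: ligand charges -2, Sc(III) ⇒ ion charge 1+.
Anion [Cu…]: ligand charges -2, Cu(I) ⇒ ion charge 1−.
One 1+ cation balances one 1− anion.

[Sc(acac)2(bipy)][CuCl2(py)2]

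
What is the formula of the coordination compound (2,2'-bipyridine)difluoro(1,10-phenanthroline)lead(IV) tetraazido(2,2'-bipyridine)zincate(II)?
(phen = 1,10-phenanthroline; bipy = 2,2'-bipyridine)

Cation [Pb…]: ligand charges -2, Pb(IV) ⇒ ion charge 2+.
Anion [Zn…]: ligand charges -4, Zn(II) ⇒ ion charge 2−.
One 2+ cation balances one 2− anion.

[Pb(bipy)F2(phen)][Zn(bipy)(N3)4]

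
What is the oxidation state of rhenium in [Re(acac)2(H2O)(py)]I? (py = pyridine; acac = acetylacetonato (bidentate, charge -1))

1 iodide outside the brackets (-1 each) → the complex ion is 1+.
Ligand charges: 1×H2O neutral; 1×py neutral; 2×acac = -2; sum -2.
Re + (-2) = 1+ ⇒ Re is +3.

+3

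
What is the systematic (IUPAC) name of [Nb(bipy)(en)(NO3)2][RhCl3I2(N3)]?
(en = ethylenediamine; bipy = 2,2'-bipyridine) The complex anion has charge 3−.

(2,2'-bipyridine)(ethylenediamine)dinitratoniobium(V) azidotrichlorodiiodorhodate(III)

The complex anion is given as 3−; its ligand charges sum to -6, so Rh = +3.
A 1:1 salt means the cation carries the equal and opposite charge, 3+.
Cation: ligand charges sum to -2; for the ion to be 3+, Nb = +5.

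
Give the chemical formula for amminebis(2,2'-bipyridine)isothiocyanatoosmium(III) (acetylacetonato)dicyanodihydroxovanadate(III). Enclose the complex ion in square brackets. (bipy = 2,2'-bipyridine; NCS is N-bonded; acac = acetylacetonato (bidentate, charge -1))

Cation [Os…]: ligand charges -1, Os(III) ⇒ ion charge 2+.
Anion [V…]: ligand charges -5, V(III) ⇒ ion charge 2−.
One 2+ cation balances one 2− anion.

[Os(bipy)2(NCS)(NH3)][V(acac)(CN)2(OH)2]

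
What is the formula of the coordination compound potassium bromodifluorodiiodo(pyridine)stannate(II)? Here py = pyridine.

K3[SnBrF2I2(py)]

Ligands: 1 bromo (Br, -1), 1 pyridine (py, neutral), 2 fluoro (F, -1), 2 iodo (I, -1). Ligand charge sum = -5.
With Sn in oxidation state +2, the complex ion is [Sn...]^3−.
Charge balance with potassium (+1) requires 1 complex ion per 3 potassium.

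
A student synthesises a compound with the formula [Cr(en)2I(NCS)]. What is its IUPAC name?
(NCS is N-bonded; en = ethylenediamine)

bis(ethylenediamine)iodoisothiocyanatochromium(II)

There is no counter-ion, so the complex is neutral overall.
Ligand charges: 1×isothiocyanato (-1 each), 2×ethylenediamine (neutral), 1×iodo (-1 each); total -2. So Cr + (-2) = 0, giving Cr = +2.
Ligands are named alphabetically: ethylenediamine before iodo before isothiocyanato.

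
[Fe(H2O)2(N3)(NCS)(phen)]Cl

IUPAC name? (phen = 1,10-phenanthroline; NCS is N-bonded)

diaquaazidoisothiocyanato(1,10-phenanthroline)iron(III) chloride

The 1 chloride counter-ion carries a total charge of -1, so each complex ion is 1+.
Ligand charges: 1×1,10-phenanthroline (neutral), 1×isothiocyanato (-1 each), 2×aqua (neutral), 1×azido (-1 each); total -2. So Fe + (-2) = 1+, giving Fe = +3.
Ligands are named alphabetically: aqua before azido before isothiocyanato before phenanthroline.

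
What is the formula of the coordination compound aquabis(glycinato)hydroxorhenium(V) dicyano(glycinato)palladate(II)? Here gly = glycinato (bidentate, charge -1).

[Re(gly)2(H2O)(OH)][Pd(CN)2(gly)]2

Cation [Re…]: ligand charges -3, Re(V) ⇒ ion charge 2+.
Anion [Pd…]: ligand charges -3, Pd(II) ⇒ ion charge 1−.
One 2+ cation requires 2 of the 1− anion.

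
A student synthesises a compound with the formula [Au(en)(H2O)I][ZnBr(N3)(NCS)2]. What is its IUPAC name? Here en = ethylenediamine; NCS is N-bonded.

aqua(ethylenediamine)iodogold(III) azidobromodiisothiocyanatozincate(II)

Zinc is always +2 in its complexes; the anion's ligand charges sum to -4, so the complex anion is 2−.
A 1:1 salt means the cation carries the equal and opposite charge, 2+.
Cation: ligand charges sum to -1; for the ion to be 2+, Au = +3.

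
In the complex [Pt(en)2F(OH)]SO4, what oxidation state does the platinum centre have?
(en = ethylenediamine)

+4

1 sulfate outside the brackets (-2 each) → the complex ion is 2+.
Ligand charges: 2×en neutral; 1×F = -1; 1×OH = -1; sum -2.
Pt + (-2) = 2+ ⇒ Pt is +4.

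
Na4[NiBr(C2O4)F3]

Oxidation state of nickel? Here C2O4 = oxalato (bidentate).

4 sodium outside the brackets (+1 each) → the complex ion is 4−.
Ligand charges: 1×Br = -1; 1×C2O4 = -2; 3×F = -3; sum -6.
Ni + (-6) = 4− ⇒ Ni is +2.

+2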